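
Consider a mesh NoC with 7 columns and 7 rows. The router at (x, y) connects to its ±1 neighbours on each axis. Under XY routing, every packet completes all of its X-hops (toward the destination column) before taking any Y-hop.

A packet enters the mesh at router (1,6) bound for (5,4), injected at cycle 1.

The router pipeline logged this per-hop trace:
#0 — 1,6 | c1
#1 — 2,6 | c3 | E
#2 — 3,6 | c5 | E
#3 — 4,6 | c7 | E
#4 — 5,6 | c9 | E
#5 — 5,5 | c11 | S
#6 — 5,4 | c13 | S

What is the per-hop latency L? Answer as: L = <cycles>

From hop 0 (1) to hop 1 (3): +2 cycles.
Each hop adds L, hence L = 2.

L = 2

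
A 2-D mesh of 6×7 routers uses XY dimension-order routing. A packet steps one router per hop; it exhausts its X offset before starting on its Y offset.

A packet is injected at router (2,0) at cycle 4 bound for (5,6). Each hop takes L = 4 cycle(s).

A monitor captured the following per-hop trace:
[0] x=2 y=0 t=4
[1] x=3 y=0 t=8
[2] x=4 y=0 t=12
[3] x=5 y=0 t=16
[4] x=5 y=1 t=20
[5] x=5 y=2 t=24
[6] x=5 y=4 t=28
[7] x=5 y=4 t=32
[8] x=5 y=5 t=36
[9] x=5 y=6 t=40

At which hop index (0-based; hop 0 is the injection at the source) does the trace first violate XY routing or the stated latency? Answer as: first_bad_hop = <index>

first_bad_hop = 6

[1] (+1,+0) / 4c ⇒ ok
[2] (+1,+0) / 4c ⇒ ok
[3] (+1,+0) / 4c ⇒ ok
[4] (+0,+1) / 4c ⇒ ok
[5] (+0,+1) / 4c ⇒ ok
[6] (+0,+2) / 4c ⇒ BAD: non-unit step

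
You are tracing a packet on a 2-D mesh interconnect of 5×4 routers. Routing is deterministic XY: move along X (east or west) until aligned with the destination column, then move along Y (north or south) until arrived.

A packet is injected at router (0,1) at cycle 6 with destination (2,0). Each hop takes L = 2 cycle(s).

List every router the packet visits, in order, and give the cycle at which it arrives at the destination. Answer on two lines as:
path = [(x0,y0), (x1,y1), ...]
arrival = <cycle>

#0 — 0,1 | c6
#1 — 1,1 | c8 | E
#2 — 2,1 | c10 | E
#3 — 2,0 | c12 | S

path = [(0,1), (1,1), (2,1), (2,0)]
arrival = 12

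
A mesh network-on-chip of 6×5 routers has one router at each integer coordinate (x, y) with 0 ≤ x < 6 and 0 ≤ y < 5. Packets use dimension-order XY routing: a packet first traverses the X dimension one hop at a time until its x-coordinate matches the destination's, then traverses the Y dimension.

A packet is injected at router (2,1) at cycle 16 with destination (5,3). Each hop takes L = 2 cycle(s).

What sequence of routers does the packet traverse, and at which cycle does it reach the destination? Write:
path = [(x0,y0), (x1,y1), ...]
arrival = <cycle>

path = [(2,1), (3,1), (4,1), (5,1), (5,2), (5,3)]
arrival = 26

#0 — 2,1 | c16
#1 — 3,1 | c18 | E
#2 — 4,1 | c20 | E
#3 — 5,1 | c22 | E
#4 — 5,2 | c24 | N
#5 — 5,3 | c26 | N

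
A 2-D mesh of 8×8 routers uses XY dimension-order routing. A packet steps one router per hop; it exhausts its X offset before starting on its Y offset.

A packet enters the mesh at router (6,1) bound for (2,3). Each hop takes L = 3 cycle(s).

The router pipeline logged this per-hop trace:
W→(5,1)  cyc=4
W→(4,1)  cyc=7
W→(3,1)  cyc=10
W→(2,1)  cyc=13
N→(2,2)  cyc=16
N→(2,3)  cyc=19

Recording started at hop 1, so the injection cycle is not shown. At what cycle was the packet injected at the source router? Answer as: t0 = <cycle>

At hop 1 the cycle is 4; in general cyc_k = t0 + kL.
t0 = cyc[1] − L = 4 − 3 = 1.

t0 = 1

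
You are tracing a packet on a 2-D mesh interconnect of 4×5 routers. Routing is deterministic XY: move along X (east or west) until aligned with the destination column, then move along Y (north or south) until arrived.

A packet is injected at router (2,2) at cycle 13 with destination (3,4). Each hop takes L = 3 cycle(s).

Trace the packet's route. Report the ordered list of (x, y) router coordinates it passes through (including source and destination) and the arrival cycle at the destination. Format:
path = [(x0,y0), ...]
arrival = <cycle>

  0. router=(2,2) cycle=13 (inject)
  1. router=(3,2) cycle=16 dir=E
  2. router=(3,3) cycle=19 dir=N
  3. router=(3,4) cycle=22 dir=N

path = [(2,2), (3,2), (3,3), (3,4)]
arrival = 22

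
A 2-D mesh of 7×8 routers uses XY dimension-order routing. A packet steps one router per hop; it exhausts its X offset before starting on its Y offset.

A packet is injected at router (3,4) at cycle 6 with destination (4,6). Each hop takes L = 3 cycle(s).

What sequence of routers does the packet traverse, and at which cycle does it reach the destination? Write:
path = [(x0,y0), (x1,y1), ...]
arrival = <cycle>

  0. router=(3,4) cycle=6 (inject)
  1. router=(4,4) cycle=9 dir=E
  2. router=(4,5) cycle=12 dir=N
  3. router=(4,6) cycle=15 dir=N

path = [(3,4), (4,4), (4,5), (4,6)]
arrival = 15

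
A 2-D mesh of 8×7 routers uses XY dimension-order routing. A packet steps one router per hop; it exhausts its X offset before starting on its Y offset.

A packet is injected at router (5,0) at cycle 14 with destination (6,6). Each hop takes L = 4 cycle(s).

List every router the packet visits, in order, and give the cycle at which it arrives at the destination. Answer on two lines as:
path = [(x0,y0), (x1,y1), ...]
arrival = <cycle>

src (5,0)  cyc=14
E→(6,0)  cyc=18
N→(6,1)  cyc=22
N→(6,2)  cyc=26
N→(6,3)  cyc=30
N→(6,4)  cyc=34
N→(6,5)  cyc=38
N→(6,6)  cyc=42

path = [(5,0), (6,0), (6,1), (6,2), (6,3), (6,4), (6,5), (6,6)]
arrival = 42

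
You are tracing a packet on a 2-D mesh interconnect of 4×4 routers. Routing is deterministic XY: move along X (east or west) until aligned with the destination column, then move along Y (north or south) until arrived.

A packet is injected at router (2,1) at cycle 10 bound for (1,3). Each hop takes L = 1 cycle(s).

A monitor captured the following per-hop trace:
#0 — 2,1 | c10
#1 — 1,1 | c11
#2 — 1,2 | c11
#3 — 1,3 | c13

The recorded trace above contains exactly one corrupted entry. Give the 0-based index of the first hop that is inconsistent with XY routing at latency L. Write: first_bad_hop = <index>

first_bad_hop = 2

  1: Δx=-1 Δy=+0 Δt=1 [ok]
  2: Δx=+0 Δy=+1 Δt=0 [BAD: Δcyc=0≠L]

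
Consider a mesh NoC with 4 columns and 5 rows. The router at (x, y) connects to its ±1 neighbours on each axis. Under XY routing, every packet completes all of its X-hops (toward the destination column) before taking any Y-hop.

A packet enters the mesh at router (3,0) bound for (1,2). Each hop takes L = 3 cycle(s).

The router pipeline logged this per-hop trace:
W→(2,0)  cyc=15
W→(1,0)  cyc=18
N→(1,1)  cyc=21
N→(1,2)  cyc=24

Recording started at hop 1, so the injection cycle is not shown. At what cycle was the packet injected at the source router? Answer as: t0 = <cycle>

The first recorded entry is hop 1 at cycle 15.
t0 = cyc[1] − L = 15 − 3 = 12.

t0 = 12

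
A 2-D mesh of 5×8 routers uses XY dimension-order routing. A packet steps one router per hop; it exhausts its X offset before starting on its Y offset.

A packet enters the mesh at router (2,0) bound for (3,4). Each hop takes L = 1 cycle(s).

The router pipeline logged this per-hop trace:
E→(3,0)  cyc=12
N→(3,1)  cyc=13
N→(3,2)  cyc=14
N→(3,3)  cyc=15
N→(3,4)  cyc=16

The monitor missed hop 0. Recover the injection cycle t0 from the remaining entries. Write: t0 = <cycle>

At hop 1 the cycle is 12; in general cyc_k = t0 + kL.
t0 = cyc[1] − L = 12 − 1 = 11.

t0 = 11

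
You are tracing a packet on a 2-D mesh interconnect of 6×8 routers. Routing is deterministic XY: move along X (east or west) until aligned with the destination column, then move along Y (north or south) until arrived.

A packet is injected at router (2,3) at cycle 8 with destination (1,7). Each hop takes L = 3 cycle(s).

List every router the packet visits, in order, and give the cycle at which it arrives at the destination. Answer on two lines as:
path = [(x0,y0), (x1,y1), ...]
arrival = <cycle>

path = [(2,3), (1,3), (1,4), (1,5), (1,6), (1,7)]
arrival = 23

[0] x=2 y=3 t=8
[1] x=1 y=3 t=11 →W
[2] x=1 y=4 t=14 →N
[3] x=1 y=5 t=17 →N
[4] x=1 y=6 t=20 →N
[5] x=1 y=7 t=23 →N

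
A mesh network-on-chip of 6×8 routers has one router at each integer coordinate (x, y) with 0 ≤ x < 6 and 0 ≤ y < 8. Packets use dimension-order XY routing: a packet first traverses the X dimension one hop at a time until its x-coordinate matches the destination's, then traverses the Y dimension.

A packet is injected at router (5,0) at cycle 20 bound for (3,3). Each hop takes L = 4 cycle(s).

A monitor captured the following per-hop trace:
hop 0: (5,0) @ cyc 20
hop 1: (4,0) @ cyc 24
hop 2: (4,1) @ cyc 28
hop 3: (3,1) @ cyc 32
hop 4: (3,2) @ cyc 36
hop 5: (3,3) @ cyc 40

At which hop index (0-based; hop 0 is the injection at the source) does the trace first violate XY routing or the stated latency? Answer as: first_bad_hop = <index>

first_bad_hop = 2

hop 1: step (-1,+0), +4 cyc — ok
hop 2: step (+0,+1), +4 cyc — BAD: Y-move but x=4≠3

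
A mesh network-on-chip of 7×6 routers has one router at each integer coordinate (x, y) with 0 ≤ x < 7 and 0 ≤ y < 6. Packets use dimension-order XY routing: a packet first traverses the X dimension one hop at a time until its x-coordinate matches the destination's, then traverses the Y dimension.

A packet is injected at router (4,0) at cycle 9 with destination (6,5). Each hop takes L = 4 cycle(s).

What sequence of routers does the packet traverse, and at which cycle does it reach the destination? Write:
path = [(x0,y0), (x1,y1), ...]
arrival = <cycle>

path = [(4,0), (5,0), (6,0), (6,1), (6,2), (6,3), (6,4), (6,5)]
arrival = 37

#0 — 4,0 | c9
#1 — 5,0 | c13 | E
#2 — 6,0 | c17 | E
#3 — 6,1 | c21 | N
#4 — 6,2 | c25 | N
#5 — 6,3 | c29 | N
#6 — 6,4 | c33 | N
#7 — 6,5 | c37 | N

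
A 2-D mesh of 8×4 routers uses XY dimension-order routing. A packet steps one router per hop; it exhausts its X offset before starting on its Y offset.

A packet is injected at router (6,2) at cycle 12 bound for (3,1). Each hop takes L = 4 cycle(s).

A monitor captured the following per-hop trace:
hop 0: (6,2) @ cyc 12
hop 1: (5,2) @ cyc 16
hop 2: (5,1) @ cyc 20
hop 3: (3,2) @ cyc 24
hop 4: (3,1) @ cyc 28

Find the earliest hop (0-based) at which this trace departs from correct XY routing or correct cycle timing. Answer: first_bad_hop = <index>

first_bad_hop = 2

[1] (-1,+0) / 4c ⇒ ok
[2] (+0,-1) / 4c ⇒ BAD: Y-move but x=5≠3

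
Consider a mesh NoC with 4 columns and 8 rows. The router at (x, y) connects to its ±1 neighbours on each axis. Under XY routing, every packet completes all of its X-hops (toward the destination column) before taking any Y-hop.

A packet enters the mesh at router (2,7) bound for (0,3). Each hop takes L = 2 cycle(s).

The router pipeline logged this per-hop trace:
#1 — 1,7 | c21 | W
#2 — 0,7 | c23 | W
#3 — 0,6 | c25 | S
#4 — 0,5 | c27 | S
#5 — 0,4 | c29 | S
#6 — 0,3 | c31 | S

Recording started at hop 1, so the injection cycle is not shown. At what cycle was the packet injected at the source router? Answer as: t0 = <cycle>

t0 = 19

cyc[1] = 21 and cyc[k] = t0 + k·L for every k.
So t0 = 21 − 1·2 = 19.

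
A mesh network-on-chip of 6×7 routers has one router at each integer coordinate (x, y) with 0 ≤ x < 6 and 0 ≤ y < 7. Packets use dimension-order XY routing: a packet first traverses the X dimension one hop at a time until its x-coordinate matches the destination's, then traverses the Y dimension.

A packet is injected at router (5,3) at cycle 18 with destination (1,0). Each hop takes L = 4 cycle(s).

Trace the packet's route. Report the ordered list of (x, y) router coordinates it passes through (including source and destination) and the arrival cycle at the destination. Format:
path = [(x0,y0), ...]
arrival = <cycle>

path = [(5,3), (4,3), (3,3), (2,3), (1,3), (1,2), (1,1), (1,0)]
arrival = 46

src (5,3)  cyc=18
W→(4,3)  cyc=22
W→(3,3)  cyc=26
W→(2,3)  cyc=30
W→(1,3)  cyc=34
S→(1,2)  cyc=38
S→(1,1)  cyc=42
S→(1,0)  cyc=46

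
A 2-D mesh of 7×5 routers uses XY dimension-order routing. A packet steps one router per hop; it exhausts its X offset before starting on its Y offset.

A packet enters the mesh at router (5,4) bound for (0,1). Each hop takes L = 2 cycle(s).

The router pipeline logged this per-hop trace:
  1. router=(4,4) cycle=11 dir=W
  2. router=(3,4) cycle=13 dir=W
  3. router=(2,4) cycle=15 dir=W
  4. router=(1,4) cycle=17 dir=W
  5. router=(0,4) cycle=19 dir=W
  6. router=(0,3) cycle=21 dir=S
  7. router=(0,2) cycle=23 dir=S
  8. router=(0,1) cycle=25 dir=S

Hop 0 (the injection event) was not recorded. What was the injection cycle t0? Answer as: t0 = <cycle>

t0 = 9

Hop 1 reached at cycle 11; hop k is at t0 + k·L.
Therefore t0 = 11 − L = 9.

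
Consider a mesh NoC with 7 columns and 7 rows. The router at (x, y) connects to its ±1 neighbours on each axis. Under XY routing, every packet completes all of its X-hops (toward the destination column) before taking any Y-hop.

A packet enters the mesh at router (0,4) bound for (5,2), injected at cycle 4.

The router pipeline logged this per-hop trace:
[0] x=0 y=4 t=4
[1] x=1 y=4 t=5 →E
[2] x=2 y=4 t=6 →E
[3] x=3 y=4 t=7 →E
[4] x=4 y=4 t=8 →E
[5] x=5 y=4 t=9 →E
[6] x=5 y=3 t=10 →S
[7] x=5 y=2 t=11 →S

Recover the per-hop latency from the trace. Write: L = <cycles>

L = 1

Δcyc across hop 0→1: 5 − 4 = 1.
Each hop adds L, hence L = 1.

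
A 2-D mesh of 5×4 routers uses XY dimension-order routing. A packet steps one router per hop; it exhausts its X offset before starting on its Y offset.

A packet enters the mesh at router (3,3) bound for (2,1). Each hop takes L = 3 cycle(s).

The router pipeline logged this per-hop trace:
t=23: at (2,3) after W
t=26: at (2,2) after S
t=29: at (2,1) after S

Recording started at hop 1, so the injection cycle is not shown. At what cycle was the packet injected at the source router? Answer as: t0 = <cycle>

cyc[1] = 23 and cyc[k] = t0 + k·L for every k.
t0 = cyc[1] − L = 23 − 3 = 20.

t0 = 20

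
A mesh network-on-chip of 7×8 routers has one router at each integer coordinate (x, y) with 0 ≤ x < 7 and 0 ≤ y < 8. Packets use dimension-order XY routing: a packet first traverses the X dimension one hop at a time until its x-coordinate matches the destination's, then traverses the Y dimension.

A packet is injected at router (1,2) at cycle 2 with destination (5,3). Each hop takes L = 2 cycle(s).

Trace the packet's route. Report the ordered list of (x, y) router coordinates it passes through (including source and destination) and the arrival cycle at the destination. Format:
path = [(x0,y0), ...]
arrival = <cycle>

path = [(1,2), (2,2), (3,2), (4,2), (5,2), (5,3)]
arrival = 12

hop 0: (1,2) @ cyc 2
hop 1: (2,2) @ cyc 4  [E]
hop 2: (3,2) @ cyc 6  [E]
hop 3: (4,2) @ cyc 8  [E]
hop 4: (5,2) @ cyc 10  [E]
hop 5: (5,3) @ cyc 12  [N]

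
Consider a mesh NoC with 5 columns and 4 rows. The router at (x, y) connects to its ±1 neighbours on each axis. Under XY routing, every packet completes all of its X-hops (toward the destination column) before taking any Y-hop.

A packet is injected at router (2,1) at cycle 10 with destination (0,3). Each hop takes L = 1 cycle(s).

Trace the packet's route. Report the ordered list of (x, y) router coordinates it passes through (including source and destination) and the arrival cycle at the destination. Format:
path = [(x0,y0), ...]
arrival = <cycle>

  0. router=(2,1) cycle=10 (inject)
  1. router=(1,1) cycle=11 dir=W
  2. router=(0,1) cycle=12 dir=W
  3. router=(0,2) cycle=13 dir=N
  4. router=(0,3) cycle=14 dir=N

path = [(2,1), (1,1), (0,1), (0,2), (0,3)]
arrival = 14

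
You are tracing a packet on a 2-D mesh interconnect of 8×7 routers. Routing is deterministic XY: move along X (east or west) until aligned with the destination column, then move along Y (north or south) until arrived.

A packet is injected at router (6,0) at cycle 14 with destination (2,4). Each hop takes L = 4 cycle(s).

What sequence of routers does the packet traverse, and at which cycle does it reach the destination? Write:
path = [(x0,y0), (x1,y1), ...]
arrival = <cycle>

src (6,0)  cyc=14
W→(5,0)  cyc=18
W→(4,0)  cyc=22
W→(3,0)  cyc=26
W→(2,0)  cyc=30
N→(2,1)  cyc=34
N→(2,2)  cyc=38
N→(2,3)  cyc=42
N→(2,4)  cyc=46

path = [(6,0), (5,0), (4,0), (3,0), (2,0), (2,1), (2,2), (2,3), (2,4)]
arrival = 46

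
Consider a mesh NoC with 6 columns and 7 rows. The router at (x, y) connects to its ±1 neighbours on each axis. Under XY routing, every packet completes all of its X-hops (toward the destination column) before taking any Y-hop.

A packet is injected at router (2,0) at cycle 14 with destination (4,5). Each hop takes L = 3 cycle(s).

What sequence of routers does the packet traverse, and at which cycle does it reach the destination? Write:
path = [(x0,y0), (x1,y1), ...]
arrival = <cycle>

path = [(2,0), (3,0), (4,0), (4,1), (4,2), (4,3), (4,4), (4,5)]
arrival = 35

src (2,0)  cyc=14
E→(3,0)  cyc=17
E→(4,0)  cyc=20
N→(4,1)  cyc=23
N→(4,2)  cyc=26
N→(4,3)  cyc=29
N→(4,4)  cyc=32
N→(4,5)  cyc=35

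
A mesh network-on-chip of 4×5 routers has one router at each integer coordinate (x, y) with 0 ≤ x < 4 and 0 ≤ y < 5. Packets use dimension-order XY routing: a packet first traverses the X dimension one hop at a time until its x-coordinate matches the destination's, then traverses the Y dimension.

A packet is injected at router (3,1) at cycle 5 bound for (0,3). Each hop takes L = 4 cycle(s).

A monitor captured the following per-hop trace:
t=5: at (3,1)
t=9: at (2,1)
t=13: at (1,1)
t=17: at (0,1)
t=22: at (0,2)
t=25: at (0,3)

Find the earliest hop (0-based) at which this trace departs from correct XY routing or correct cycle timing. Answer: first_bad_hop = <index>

check 1→ d=(-1,0) cyc+4: ok
check 2→ d=(-1,0) cyc+4: ok
check 3→ d=(-1,0) cyc+4: ok
check 4→ d=(0,1) cyc+5: BAD: Δcyc=5≠L

first_bad_hop = 4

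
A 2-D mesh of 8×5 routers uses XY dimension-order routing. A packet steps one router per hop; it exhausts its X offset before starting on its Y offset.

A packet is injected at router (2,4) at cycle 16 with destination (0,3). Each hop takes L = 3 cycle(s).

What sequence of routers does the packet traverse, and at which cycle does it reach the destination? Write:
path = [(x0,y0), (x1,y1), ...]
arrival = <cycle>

path = [(2,4), (1,4), (0,4), (0,3)]
arrival = 25

src (2,4)  cyc=16
W→(1,4)  cyc=19
W→(0,4)  cyc=22
S→(0,3)  cyc=25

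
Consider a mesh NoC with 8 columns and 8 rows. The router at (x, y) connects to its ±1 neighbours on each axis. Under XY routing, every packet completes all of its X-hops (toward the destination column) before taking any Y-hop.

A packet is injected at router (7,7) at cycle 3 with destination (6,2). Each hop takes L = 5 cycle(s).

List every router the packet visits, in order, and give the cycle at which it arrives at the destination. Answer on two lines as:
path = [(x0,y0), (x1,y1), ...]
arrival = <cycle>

[0] x=7 y=7 t=3
[1] x=6 y=7 t=8 →W
[2] x=6 y=6 t=13 →S
[3] x=6 y=5 t=18 →S
[4] x=6 y=4 t=23 →S
[5] x=6 y=3 t=28 →S
[6] x=6 y=2 t=33 →S

path = [(7,7), (6,7), (6,6), (6,5), (6,4), (6,3), (6,2)]
arrival = 33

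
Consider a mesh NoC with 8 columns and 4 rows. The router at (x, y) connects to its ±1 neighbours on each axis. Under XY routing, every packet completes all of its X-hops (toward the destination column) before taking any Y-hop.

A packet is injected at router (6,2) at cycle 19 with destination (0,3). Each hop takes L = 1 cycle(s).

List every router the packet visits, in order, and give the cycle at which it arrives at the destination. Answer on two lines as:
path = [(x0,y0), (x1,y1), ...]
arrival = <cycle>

path = [(6,2), (5,2), (4,2), (3,2), (2,2), (1,2), (0,2), (0,3)]
arrival = 26

  0. router=(6,2) cycle=19 (inject)
  1. router=(5,2) cycle=20 dir=W
  2. router=(4,2) cycle=21 dir=W
  3. router=(3,2) cycle=22 dir=W
  4. router=(2,2) cycle=23 dir=W
  5. router=(1,2) cycle=24 dir=W
  6. router=(0,2) cycle=25 dir=W
  7. router=(0,3) cycle=26 dir=N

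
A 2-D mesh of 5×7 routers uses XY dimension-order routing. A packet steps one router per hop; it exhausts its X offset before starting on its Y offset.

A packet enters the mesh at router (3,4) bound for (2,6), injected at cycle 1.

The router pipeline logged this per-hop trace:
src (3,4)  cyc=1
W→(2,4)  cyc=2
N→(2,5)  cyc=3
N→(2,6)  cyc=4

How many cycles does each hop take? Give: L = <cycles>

L = 1

Between hops 0 and 1 the cycle counter advances 2 − 1 = 1.
Each hop adds L, hence L = 1.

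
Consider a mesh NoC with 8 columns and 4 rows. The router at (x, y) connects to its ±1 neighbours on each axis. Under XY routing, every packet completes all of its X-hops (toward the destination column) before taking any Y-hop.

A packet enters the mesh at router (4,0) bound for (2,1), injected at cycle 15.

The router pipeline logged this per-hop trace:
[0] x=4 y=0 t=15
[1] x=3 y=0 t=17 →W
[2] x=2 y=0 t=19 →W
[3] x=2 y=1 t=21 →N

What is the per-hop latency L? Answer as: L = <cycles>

From hop 0 (15) to hop 1 (17): +2 cycles.
That increment is L by definition: L = 2.

L = 2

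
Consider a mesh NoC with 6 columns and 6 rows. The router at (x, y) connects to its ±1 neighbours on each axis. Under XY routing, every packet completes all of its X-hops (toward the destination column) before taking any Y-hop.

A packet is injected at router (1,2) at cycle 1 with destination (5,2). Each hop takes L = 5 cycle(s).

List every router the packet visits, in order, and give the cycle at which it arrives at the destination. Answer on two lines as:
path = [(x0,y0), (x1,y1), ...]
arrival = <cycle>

path = [(1,2), (2,2), (3,2), (4,2), (5,2)]
arrival = 21

#0 — 1,2 | c1
#1 — 2,2 | c6 | E
#2 — 3,2 | c11 | E
#3 — 4,2 | c16 | E
#4 — 5,2 | c21 | E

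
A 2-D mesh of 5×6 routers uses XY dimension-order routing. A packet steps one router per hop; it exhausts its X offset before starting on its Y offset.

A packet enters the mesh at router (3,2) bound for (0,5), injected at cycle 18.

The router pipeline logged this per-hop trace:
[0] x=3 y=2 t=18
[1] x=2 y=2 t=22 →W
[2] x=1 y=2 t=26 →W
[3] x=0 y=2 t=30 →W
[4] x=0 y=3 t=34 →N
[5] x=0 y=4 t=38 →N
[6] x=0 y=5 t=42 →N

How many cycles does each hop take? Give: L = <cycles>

L = 4

From hop 0 (18) to hop 1 (22): +4 cycles.
That increment is L by definition: L = 4.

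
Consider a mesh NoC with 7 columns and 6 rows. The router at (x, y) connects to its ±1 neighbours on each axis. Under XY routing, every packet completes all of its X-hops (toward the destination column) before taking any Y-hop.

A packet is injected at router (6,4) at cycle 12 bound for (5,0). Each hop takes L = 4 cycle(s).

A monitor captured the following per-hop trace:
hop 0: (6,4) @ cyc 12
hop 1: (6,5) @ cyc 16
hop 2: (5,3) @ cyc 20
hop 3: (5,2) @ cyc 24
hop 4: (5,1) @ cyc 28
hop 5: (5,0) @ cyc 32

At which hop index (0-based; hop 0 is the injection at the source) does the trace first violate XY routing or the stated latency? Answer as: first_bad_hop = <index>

hop 1: step (+0,+1), +4 cyc — BAD: Y-move but x=6≠5

first_bad_hop = 1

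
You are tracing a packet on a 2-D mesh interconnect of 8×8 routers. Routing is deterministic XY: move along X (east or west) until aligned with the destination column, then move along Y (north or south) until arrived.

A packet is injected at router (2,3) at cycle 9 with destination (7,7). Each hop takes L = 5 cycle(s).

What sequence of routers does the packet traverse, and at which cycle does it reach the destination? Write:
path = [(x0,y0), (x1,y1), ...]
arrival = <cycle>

path = [(2,3), (3,3), (4,3), (5,3), (6,3), (7,3), (7,4), (7,5), (7,6), (7,7)]
arrival = 54

#0 — 2,3 | c9
#1 — 3,3 | c14 | E
#2 — 4,3 | c19 | E
#3 — 5,3 | c24 | E
#4 — 6,3 | c29 | E
#5 — 7,3 | c34 | E
#6 — 7,4 | c39 | N
#7 — 7,5 | c44 | N
#8 — 7,6 | c49 | N
#9 — 7,7 | c54 | N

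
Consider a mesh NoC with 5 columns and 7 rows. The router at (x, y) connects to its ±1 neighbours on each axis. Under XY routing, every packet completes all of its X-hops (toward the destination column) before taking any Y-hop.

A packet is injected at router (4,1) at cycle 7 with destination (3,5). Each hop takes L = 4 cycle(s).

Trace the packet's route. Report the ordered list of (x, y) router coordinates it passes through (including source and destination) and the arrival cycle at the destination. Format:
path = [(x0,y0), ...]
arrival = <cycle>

#0 — 4,1 | c7
#1 — 3,1 | c11 | W
#2 — 3,2 | c15 | N
#3 — 3,3 | c19 | N
#4 — 3,4 | c23 | N
#5 — 3,5 | c27 | N

path = [(4,1), (3,1), (3,2), (3,3), (3,4), (3,5)]
arrival = 27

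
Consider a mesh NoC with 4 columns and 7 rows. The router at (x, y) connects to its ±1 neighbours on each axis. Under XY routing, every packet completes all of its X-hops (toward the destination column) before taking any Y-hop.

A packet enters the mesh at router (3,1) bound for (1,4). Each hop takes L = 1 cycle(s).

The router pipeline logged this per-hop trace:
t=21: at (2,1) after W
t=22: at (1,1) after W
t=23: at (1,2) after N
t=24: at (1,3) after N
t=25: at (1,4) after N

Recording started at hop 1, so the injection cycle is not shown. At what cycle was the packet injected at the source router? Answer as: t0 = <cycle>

t0 = 20

At hop 1 the cycle is 21; in general cyc_k = t0 + kL.
Subtract one hop: t0 = 21 − 1 = 20.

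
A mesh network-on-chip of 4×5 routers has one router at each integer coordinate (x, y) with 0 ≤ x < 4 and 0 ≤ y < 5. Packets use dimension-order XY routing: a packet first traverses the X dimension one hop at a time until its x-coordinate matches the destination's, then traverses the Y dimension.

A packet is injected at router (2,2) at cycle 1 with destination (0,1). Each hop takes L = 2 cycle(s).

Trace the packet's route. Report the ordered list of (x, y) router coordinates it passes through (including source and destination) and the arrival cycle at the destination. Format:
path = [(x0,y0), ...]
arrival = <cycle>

path = [(2,2), (1,2), (0,2), (0,1)]
arrival = 7

src (2,2)  cyc=1
W→(1,2)  cyc=3
W→(0,2)  cyc=5
S→(0,1)  cyc=7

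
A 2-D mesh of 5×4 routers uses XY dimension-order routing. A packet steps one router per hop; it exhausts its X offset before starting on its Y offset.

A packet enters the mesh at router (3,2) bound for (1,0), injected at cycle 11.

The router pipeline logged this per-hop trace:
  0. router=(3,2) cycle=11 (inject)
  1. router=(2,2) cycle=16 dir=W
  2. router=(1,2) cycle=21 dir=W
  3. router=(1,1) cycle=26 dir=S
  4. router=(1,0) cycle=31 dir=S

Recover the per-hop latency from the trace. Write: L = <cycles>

L = 5

Δcyc across hop 0→1: 16 − 11 = 5.
Each hop adds L, hence L = 5.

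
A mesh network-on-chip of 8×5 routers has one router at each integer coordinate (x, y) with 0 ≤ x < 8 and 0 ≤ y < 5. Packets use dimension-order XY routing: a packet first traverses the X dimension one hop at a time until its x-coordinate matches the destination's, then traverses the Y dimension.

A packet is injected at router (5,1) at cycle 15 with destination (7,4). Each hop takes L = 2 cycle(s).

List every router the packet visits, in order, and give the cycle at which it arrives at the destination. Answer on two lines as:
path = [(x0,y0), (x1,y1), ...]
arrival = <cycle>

path = [(5,1), (6,1), (7,1), (7,2), (7,3), (7,4)]
arrival = 25

#0 — 5,1 | c15
#1 — 6,1 | c17 | E
#2 — 7,1 | c19 | E
#3 — 7,2 | c21 | N
#4 — 7,3 | c23 | N
#5 — 7,4 | c25 | N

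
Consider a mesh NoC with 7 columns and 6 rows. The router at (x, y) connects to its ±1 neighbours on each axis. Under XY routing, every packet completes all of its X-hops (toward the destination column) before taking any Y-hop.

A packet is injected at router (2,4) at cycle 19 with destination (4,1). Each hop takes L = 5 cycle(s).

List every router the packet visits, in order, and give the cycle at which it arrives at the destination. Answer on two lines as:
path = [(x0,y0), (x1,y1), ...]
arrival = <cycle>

path = [(2,4), (3,4), (4,4), (4,3), (4,2), (4,1)]
arrival = 44

#0 — 2,4 | c19
#1 — 3,4 | c24 | E
#2 — 4,4 | c29 | E
#3 — 4,3 | c34 | S
#4 — 4,2 | c39 | S
#5 — 4,1 | c44 | S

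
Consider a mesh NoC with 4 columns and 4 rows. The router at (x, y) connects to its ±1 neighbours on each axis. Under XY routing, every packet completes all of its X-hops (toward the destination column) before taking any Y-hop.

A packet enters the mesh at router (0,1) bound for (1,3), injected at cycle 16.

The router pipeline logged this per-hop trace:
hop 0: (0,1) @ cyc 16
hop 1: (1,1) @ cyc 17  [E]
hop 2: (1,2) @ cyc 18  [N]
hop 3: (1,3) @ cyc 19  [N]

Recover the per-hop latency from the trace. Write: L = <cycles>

cyc[1] − cyc[0] = 17 − 16 = 1.
Each hop adds L, hence L = 1.

L = 1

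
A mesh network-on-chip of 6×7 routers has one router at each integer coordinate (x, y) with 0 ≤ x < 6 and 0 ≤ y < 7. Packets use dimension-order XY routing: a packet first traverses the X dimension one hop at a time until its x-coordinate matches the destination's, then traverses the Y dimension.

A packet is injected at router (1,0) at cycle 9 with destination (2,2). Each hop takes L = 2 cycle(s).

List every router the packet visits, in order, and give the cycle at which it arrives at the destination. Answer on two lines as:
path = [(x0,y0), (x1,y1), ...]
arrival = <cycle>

[0] x=1 y=0 t=9
[1] x=2 y=0 t=11 →E
[2] x=2 y=1 t=13 →N
[3] x=2 y=2 t=15 →N

path = [(1,0), (2,0), (2,1), (2,2)]
arrival = 15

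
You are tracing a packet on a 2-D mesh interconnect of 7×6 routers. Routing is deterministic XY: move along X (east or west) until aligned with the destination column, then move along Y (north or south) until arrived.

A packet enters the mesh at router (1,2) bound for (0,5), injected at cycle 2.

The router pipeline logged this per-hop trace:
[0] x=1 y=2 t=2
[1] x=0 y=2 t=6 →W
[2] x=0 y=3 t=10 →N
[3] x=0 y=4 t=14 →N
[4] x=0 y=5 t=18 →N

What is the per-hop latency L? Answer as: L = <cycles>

Δcyc across hop 0→1: 6 − 2 = 4.
That increment is L by definition: L = 4.

L = 4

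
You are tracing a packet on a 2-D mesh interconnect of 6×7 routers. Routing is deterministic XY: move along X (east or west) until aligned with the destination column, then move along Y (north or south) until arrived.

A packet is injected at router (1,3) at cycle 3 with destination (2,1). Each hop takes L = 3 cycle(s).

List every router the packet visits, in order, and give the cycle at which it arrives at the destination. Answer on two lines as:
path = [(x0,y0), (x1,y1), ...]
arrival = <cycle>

src (1,3)  cyc=3
E→(2,3)  cyc=6
S→(2,2)  cyc=9
S→(2,1)  cyc=12

path = [(1,3), (2,3), (2,2), (2,1)]
arrival = 12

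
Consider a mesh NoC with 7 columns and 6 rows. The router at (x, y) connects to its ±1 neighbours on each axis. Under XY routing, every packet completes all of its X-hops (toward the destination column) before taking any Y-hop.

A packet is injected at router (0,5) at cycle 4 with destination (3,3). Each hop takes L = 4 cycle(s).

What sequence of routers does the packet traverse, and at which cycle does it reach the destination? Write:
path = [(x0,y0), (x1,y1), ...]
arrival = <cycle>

path = [(0,5), (1,5), (2,5), (3,5), (3,4), (3,3)]
arrival = 24

#0 — 0,5 | c4
#1 — 1,5 | c8 | E
#2 — 2,5 | c12 | E
#3 — 3,5 | c16 | E
#4 — 3,4 | c20 | S
#5 — 3,3 | c24 | S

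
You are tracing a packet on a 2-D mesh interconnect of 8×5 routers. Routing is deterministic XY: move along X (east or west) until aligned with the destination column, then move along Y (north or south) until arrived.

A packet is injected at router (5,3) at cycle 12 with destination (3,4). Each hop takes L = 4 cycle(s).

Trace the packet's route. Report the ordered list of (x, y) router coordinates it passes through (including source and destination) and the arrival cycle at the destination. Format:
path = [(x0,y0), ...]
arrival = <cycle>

path = [(5,3), (4,3), (3,3), (3,4)]
arrival = 24

[0] x=5 y=3 t=12
[1] x=4 y=3 t=16 →W
[2] x=3 y=3 t=20 →W
[3] x=3 y=4 t=24 →N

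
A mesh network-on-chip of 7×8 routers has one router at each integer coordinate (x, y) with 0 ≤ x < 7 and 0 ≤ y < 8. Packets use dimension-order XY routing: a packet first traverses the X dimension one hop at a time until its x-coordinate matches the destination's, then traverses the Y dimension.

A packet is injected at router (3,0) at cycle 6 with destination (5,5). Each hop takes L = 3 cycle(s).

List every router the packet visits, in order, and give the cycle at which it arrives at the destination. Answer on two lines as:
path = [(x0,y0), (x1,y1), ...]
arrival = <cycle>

[0] x=3 y=0 t=6
[1] x=4 y=0 t=9 →E
[2] x=5 y=0 t=12 →E
[3] x=5 y=1 t=15 →N
[4] x=5 y=2 t=18 →N
[5] x=5 y=3 t=21 →N
[6] x=5 y=4 t=24 →N
[7] x=5 y=5 t=27 →N

path = [(3,0), (4,0), (5,0), (5,1), (5,2), (5,3), (5,4), (5,5)]
arrival = 27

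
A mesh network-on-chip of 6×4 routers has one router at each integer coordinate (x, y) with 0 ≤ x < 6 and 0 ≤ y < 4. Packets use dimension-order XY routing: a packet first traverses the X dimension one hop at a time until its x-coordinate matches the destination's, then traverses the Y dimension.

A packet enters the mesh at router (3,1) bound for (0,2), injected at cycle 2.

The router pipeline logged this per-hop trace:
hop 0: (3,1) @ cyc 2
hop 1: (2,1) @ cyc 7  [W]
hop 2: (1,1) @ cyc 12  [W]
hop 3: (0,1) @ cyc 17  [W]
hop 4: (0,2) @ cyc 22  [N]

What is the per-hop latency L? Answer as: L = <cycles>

L = 5

cyc[1] − cyc[0] = 7 − 2 = 5.
Per-hop latency L = Δcyc = 5.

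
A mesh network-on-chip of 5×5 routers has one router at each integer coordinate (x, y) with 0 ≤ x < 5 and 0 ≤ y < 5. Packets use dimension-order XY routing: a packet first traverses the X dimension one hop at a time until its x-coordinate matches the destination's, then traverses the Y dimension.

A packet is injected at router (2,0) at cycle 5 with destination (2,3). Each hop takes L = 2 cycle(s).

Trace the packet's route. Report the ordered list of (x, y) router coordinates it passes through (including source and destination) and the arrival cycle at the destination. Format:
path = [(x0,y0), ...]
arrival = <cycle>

  0. router=(2,0) cycle=5 (inject)
  1. router=(2,1) cycle=7 dir=N
  2. router=(2,2) cycle=9 dir=N
  3. router=(2,3) cycle=11 dir=N

path = [(2,0), (2,1), (2,2), (2,3)]
arrival = 11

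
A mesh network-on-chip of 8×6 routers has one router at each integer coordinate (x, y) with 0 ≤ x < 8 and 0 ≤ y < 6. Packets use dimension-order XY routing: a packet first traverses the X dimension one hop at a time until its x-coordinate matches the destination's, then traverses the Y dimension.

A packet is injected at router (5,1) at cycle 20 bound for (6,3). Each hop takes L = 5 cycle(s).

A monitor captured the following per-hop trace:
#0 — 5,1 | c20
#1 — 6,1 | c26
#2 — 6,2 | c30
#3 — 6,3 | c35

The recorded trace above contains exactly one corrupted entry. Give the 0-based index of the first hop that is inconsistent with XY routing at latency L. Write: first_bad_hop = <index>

[1] (+1,+0) / 6c ⇒ BAD: Δcyc=6≠L

first_bad_hop = 1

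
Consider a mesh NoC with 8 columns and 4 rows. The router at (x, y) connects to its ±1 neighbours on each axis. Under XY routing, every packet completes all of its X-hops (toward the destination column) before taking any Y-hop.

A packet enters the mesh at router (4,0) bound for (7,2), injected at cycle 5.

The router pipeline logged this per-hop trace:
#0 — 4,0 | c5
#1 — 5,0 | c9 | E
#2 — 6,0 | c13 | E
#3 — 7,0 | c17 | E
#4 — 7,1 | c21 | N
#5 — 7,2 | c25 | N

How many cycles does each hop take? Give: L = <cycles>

L = 4

Between hops 0 and 1 the cycle counter advances 9 − 5 = 4.
One hop costs L cycles, so L = 4.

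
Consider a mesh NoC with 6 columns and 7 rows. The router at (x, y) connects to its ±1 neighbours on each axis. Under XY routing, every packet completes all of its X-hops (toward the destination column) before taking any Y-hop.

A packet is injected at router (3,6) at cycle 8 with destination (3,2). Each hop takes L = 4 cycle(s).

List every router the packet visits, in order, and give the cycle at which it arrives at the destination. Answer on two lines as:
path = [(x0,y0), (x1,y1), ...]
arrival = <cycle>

path = [(3,6), (3,5), (3,4), (3,3), (3,2)]
arrival = 24

hop 0: (3,6) @ cyc 8
hop 1: (3,5) @ cyc 12  [S]
hop 2: (3,4) @ cyc 16  [S]
hop 3: (3,3) @ cyc 20  [S]
hop 4: (3,2) @ cyc 24  [S]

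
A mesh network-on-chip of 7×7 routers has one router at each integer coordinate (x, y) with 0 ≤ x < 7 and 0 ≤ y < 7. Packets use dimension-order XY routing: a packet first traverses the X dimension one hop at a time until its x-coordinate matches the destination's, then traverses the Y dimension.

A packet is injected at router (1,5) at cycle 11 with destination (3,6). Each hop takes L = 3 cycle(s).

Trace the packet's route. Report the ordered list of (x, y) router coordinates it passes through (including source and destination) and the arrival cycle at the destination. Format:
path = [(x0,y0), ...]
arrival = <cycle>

path = [(1,5), (2,5), (3,5), (3,6)]
arrival = 20

hop 0: (1,5) @ cyc 11
hop 1: (2,5) @ cyc 14  [E]
hop 2: (3,5) @ cyc 17  [E]
hop 3: (3,6) @ cyc 20  [N]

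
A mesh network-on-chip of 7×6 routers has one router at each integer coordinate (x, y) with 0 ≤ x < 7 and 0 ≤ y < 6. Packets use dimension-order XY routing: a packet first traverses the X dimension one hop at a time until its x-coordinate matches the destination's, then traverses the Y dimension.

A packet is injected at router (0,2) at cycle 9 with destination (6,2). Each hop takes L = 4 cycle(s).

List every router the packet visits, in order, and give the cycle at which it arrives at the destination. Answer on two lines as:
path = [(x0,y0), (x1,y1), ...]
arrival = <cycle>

  0. router=(0,2) cycle=9 (inject)
  1. router=(1,2) cycle=13 dir=E
  2. router=(2,2) cycle=17 dir=E
  3. router=(3,2) cycle=21 dir=E
  4. router=(4,2) cycle=25 dir=E
  5. router=(5,2) cycle=29 dir=E
  6. router=(6,2) cycle=33 dir=E

path = [(0,2), (1,2), (2,2), (3,2), (4,2), (5,2), (6,2)]
arrival = 33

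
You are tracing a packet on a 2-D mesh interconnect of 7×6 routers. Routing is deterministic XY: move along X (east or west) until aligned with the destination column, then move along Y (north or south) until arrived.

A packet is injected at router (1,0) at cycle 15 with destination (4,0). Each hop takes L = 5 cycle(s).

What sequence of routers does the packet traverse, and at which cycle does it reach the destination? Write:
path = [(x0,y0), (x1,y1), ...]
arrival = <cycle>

path = [(1,0), (2,0), (3,0), (4,0)]
arrival = 30

src (1,0)  cyc=15
E→(2,0)  cyc=20
E→(3,0)  cyc=25
E→(4,0)  cyc=30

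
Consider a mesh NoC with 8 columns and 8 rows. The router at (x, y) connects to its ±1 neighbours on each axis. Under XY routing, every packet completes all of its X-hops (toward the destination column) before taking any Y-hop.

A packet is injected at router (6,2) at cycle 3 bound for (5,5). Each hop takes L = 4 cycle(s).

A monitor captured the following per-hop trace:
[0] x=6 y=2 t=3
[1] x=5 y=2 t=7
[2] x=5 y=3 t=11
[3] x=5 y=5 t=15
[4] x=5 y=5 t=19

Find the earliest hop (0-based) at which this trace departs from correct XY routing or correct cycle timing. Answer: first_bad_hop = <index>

first_bad_hop = 3

  1: Δx=-1 Δy=+0 Δt=4 [ok]
  2: Δx=+0 Δy=+1 Δt=4 [ok]
  3: Δx=+0 Δy=+2 Δt=4 [BAD: non-unit step]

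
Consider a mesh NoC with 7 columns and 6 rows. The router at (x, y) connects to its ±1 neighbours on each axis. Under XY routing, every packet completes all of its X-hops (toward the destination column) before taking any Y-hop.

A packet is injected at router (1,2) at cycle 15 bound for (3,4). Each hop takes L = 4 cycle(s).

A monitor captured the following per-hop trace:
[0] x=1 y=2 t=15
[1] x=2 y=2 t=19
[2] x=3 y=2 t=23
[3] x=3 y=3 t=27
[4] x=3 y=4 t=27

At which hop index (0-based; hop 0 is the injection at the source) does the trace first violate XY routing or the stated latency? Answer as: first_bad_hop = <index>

[1] (+1,+0) / 4c ⇒ ok
[2] (+1,+0) / 4c ⇒ ok
[3] (+0,+1) / 4c ⇒ ok
[4] (+0,+1) / 0c ⇒ BAD: Δcyc=0≠L

first_bad_hop = 4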